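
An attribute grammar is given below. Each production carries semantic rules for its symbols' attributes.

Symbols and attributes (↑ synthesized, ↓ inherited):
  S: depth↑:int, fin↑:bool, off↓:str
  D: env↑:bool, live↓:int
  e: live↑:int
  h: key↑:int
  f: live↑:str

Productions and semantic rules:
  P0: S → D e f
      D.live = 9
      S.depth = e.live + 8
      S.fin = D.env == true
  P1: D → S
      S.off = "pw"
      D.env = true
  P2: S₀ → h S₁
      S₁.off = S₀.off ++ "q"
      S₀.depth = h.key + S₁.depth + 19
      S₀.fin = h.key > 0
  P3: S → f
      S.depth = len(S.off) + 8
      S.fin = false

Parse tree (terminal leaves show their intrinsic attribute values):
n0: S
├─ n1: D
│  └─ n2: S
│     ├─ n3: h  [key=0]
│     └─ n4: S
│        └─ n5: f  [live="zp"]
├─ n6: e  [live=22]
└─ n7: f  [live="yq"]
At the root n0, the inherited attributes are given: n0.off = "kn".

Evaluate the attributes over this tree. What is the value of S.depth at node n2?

30

1. n0.off = "kn"  [given at root]
2. n1.live = 9  [9]
3. n2.off = "pw"  ["pw"]
4. n3.key = 0  [terminal]
5. n4.off = "pwq"  [S₀.off ++ "q"]
6. n5.live = "zp"  [terminal]
7. n4.depth = 11  [len(S.off) + 8]
8. n4.fin = false  [false]
9. n2.depth = 30  [h.key + S₁.depth + 19]
10. n2.fin = false  [h.key > 0]
11. n1.env = true  [true]
12. n6.live = 22  [terminal]
13. n7.live = "yq"  [terminal]
14. n0.depth = 30  [e.live + 8]
15. n0.fin = true  [D.env == true]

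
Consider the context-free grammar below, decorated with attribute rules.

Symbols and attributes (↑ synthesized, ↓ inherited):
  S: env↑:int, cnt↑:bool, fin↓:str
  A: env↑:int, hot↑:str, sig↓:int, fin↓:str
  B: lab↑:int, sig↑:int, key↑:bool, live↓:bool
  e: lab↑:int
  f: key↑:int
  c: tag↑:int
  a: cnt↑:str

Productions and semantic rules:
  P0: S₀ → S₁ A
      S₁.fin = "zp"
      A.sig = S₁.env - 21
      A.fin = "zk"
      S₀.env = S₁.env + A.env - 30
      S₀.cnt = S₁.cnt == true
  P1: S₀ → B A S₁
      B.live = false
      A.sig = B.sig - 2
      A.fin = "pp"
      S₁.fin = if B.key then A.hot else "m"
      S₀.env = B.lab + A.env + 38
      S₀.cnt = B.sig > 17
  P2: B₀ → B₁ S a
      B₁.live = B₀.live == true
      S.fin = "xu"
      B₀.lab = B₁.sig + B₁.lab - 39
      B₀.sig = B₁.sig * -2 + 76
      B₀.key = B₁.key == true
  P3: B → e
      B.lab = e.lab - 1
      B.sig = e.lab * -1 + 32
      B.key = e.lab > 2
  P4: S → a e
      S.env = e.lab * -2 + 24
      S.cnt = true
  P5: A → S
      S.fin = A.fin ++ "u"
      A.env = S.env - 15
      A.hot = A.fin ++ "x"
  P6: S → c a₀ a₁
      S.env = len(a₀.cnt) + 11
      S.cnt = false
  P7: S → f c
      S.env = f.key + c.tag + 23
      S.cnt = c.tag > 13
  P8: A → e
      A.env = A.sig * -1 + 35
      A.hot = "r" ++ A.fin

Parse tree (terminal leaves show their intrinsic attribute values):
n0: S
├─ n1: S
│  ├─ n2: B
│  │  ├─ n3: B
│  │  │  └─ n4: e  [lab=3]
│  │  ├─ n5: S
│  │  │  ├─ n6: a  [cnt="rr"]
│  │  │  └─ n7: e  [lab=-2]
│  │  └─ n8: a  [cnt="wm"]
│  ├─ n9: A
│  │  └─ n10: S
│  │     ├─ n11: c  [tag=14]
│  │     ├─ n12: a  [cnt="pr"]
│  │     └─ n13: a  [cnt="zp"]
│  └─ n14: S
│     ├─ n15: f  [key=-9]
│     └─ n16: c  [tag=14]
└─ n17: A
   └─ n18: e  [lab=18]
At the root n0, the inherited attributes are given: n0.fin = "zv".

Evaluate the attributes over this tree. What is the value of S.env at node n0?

26

1. n0.fin = "zv"  [given at root]
2. n1.fin = "zp"  ["zp"]
3. n2.live = false  [false]
4. n3.live = false  [B₀.live == true]
5. n4.lab = 3  [terminal]
6. n3.lab = 2  [e.lab - 1]
7. n3.sig = 29  [e.lab * -1 + 32]
8. n3.key = true  [e.lab > 2]
9. n5.fin = "xu"  ["xu"]
10. n6.cnt = "rr"  [terminal]
11. n7.lab = -2  [terminal]
12. n5.env = 28  [e.lab * -2 + 24]
13. n5.cnt = true  [true]
14. n8.cnt = "wm"  [terminal]
15. n2.lab = -8  [B₁.sig + B₁.lab - 39]
16. n2.sig = 18  [B₁.sig * -2 + 76]
17. n2.key = true  [B₁.key == true]
18. n9.sig = 16  [B.sig - 2]
19. n9.fin = "pp"  ["pp"]
20. n10.fin = "ppu"  [A.fin ++ "u"]
21. n11.tag = 14  [terminal]
22. n12.cnt = "pr"  [terminal]
23. n13.cnt = "zp"  [terminal]
24. n10.env = 13  [len(a₀.cnt) + 11]
25. n10.cnt = false  [false]
26. n9.env = -2  [S.env - 15]
27. n9.hot = "ppx"  [A.fin ++ "x"]
28. n14.fin = "ppx"  [if B.key then A.hot else "m"]
29. n15.key = -9  [terminal]
30. n16.tag = 14  [terminal]
31. n14.env = 28  [f.key + c.tag + 23]
32. n14.cnt = true  [c.tag > 13]
33. n1.env = 28  [B.lab + A.env + 38]
34. n1.cnt = true  [B.sig > 17]
35. n17.sig = 7  [S₁.env - 21]
36. n17.fin = "zk"  ["zk"]
37. n18.lab = 18  [terminal]
38. n17.env = 28  [A.sig * -1 + 35]
39. n17.hot = "rzk"  ["r" ++ A.fin]
40. n0.env = 26  [S₁.env + A.env - 30]
41. n0.cnt = true  [S₁.cnt == true]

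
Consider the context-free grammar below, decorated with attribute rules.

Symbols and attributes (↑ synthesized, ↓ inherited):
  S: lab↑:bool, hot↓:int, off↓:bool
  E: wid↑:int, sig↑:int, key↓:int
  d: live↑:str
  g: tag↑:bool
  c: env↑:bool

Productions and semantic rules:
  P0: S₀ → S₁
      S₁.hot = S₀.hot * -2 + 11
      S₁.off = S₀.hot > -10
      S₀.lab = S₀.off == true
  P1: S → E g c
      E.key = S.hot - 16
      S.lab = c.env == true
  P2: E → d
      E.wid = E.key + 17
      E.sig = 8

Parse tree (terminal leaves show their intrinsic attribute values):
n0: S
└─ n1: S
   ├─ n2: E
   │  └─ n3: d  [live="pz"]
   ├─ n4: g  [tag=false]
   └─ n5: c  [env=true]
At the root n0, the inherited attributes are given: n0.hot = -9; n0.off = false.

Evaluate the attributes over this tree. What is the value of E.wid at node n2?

1. n0.hot = -9  [given at root]
2. n0.off = false  [given at root]
3. n1.hot = 29  [S₀.hot * -2 + 11]
4. n1.off = true  [S₀.hot > -10]
5. n2.key = 13  [S.hot - 16]
6. n3.live = "pz"  [terminal]
7. n2.wid = 30  [E.key + 17]
8. n2.sig = 8  [8]
9. n4.tag = false  [terminal]
10. n5.env = true  [terminal]
11. n1.lab = true  [c.env == true]
12. n0.lab = false  [S₀.off == true]

30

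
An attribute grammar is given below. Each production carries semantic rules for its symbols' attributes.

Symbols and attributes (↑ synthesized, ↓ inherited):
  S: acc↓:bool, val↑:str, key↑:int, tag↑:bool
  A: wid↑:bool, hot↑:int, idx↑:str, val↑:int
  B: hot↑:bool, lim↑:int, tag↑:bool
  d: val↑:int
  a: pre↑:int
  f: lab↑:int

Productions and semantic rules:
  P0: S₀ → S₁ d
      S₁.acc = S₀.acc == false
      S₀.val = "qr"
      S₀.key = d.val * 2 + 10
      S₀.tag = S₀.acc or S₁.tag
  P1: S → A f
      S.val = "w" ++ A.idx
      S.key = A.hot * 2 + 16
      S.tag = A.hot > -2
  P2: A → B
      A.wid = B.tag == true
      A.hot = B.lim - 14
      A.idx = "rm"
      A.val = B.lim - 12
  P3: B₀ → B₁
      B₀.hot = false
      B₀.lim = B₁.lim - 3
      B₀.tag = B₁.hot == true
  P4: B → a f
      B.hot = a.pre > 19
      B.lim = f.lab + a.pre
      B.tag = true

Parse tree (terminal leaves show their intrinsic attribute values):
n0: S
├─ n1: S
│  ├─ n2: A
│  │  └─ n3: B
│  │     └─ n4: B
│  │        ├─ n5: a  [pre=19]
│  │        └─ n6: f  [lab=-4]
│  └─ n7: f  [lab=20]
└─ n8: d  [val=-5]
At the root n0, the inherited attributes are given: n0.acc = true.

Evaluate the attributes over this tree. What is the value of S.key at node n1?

1. n0.acc = true  [given at root]
2. n1.acc = false  [S₀.acc == false]
3. n5.pre = 19  [terminal]
4. n6.lab = -4  [terminal]
5. n4.hot = false  [a.pre > 19]
6. n4.lim = 15  [f.lab + a.pre]
7. n4.tag = true  [true]
8. n3.hot = false  [false]
9. n3.lim = 12  [B₁.lim - 3]
10. n3.tag = false  [B₁.hot == true]
11. n2.wid = false  [B.tag == true]
12. n2.hot = -2  [B.lim - 14]
13. n2.idx = "rm"  ["rm"]
14. n2.val = 0  [B.lim - 12]
15. n7.lab = 20  [terminal]
16. n1.val = "wrm"  ["w" ++ A.idx]
17. n1.key = 12  [A.hot * 2 + 16]
18. n1.tag = false  [A.hot > -2]
19. n8.val = -5  [terminal]
20. n0.val = "qr"  ["qr"]
21. n0.key = 0  [d.val * 2 + 10]
22. n0.tag = true  [S₀.acc or S₁.tag]

12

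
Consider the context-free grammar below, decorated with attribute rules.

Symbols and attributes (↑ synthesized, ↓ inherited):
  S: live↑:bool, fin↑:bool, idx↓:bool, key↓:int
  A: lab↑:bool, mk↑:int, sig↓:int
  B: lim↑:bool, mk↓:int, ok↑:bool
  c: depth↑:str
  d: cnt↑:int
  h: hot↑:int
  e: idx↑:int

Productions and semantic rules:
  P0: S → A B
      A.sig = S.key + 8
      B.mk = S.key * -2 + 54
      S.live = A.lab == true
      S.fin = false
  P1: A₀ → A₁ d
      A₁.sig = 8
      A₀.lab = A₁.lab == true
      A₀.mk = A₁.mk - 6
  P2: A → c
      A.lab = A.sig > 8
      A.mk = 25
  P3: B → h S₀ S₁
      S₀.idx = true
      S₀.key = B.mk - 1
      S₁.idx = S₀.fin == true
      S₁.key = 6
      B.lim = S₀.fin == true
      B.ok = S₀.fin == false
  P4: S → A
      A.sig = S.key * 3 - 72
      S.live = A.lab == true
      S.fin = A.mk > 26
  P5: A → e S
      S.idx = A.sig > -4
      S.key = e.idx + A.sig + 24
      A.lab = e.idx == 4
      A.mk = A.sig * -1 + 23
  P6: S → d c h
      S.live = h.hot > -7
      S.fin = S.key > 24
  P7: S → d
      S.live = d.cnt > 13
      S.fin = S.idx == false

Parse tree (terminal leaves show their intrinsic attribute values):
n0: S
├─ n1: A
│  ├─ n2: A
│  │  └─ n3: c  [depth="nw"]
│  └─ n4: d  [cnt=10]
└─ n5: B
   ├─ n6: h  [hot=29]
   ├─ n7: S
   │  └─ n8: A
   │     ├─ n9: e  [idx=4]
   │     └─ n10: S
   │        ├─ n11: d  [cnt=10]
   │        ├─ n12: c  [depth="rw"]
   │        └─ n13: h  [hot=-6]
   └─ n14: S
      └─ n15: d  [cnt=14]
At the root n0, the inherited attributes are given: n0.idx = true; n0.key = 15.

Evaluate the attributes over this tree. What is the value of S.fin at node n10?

1. n0.idx = true  [given at root]
2. n0.key = 15  [given at root]
3. n1.sig = 23  [S.key + 8]
4. n2.sig = 8  [8]
5. n3.depth = "nw"  [terminal]
6. n2.lab = false  [A.sig > 8]
7. n2.mk = 25  [25]
8. n4.cnt = 10  [terminal]
9. n1.lab = false  [A₁.lab == true]
10. n1.mk = 19  [A₁.mk - 6]
11. n5.mk = 24  [S.key * -2 + 54]
12. n6.hot = 29  [terminal]
13. n7.idx = true  [true]
14. n7.key = 23  [B.mk - 1]
15. n8.sig = -3  [S.key * 3 - 72]
16. n9.idx = 4  [terminal]
17. n10.idx = true  [A.sig > -4]
18. n10.key = 25  [e.idx + A.sig + 24]
19. n11.cnt = 10  [terminal]
20. n12.depth = "rw"  [terminal]
21. n13.hot = -6  [terminal]
22. n10.live = true  [h.hot > -7]
23. n10.fin = true  [S.key > 24]
24. n8.lab = true  [e.idx == 4]
25. n8.mk = 26  [A.sig * -1 + 23]
26. n7.live = true  [A.lab == true]
27. n7.fin = false  [A.mk > 26]
28. n14.idx = false  [S₀.fin == true]
29. n14.key = 6  [6]
30. n15.cnt = 14  [terminal]
31. n14.live = true  [d.cnt > 13]
32. n14.fin = true  [S.idx == false]
33. n5.lim = false  [S₀.fin == true]
34. n5.ok = true  [S₀.fin == false]
35. n0.live = false  [A.lab == true]
36. n0.fin = false  [false]

true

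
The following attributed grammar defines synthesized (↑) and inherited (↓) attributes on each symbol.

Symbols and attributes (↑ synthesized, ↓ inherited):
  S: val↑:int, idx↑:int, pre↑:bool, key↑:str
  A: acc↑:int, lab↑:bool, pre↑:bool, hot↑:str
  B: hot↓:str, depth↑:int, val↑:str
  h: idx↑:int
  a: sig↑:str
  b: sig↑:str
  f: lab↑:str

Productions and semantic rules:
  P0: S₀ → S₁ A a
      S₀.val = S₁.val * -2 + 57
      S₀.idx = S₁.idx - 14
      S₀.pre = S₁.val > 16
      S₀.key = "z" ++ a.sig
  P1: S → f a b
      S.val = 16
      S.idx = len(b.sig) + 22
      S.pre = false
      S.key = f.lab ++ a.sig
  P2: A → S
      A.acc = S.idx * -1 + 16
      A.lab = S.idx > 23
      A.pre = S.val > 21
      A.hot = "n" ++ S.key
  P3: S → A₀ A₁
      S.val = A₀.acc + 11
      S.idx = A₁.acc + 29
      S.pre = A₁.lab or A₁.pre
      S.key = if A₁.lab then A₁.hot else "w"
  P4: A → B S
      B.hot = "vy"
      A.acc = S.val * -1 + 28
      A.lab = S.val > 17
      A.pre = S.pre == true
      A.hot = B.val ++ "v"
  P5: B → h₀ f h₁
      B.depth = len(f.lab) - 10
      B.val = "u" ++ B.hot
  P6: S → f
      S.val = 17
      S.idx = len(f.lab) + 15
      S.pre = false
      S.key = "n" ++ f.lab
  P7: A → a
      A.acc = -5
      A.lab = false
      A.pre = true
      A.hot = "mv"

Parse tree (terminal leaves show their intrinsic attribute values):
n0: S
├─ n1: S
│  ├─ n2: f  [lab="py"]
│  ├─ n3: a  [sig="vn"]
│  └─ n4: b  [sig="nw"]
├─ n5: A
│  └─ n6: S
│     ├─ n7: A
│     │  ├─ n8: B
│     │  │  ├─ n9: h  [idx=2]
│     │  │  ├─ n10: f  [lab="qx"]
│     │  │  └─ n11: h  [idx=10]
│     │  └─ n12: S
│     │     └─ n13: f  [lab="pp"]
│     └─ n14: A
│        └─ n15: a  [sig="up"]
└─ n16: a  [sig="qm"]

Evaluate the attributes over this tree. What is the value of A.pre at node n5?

1. n2.lab = "py"  [terminal]
2. n3.sig = "vn"  [terminal]
3. n4.sig = "nw"  [terminal]
4. n1.val = 16  [16]
5. n1.idx = 24  [len(b.sig) + 22]
6. n1.pre = false  [false]
7. n1.key = "pyvn"  [f.lab ++ a.sig]
8. n8.hot = "vy"  ["vy"]
9. n9.idx = 2  [terminal]
10. n10.lab = "qx"  [terminal]
11. n11.idx = 10  [terminal]
12. n8.depth = -8  [len(f.lab) - 10]
13. n8.val = "uvy"  ["u" ++ B.hot]
14. n13.lab = "pp"  [terminal]
15. n12.val = 17  [17]
16. n12.idx = 17  [len(f.lab) + 15]
17. n12.pre = false  [false]
18. n12.key = "npp"  ["n" ++ f.lab]
19. n7.acc = 11  [S.val * -1 + 28]
20. n7.lab = false  [S.val > 17]
21. n7.pre = false  [S.pre == true]
22. n7.hot = "uvyv"  [B.val ++ "v"]
23. n15.sig = "up"  [terminal]
24. n14.acc = -5  [-5]
25. n14.lab = false  [false]
26. n14.pre = true  [true]
27. n14.hot = "mv"  ["mv"]
28. n6.val = 22  [A₀.acc + 11]
29. n6.idx = 24  [A₁.acc + 29]
30. n6.pre = true  [A₁.lab or A₁.pre]
31. n6.key = "w"  [if A₁.lab then A₁.hot else "w"]
32. n5.acc = -8  [S.idx * -1 + 16]
33. n5.lab = true  [S.idx > 23]
34. n5.pre = true  [S.val > 21]
35. n5.hot = "nw"  ["n" ++ S.key]
36. n16.sig = "qm"  [terminal]
37. n0.val = 25  [S₁.val * -2 + 57]
38. n0.idx = 10  [S₁.idx - 14]
39. n0.pre = false  [S₁.val > 16]
40. n0.key = "zqm"  ["z" ++ a.sig]

true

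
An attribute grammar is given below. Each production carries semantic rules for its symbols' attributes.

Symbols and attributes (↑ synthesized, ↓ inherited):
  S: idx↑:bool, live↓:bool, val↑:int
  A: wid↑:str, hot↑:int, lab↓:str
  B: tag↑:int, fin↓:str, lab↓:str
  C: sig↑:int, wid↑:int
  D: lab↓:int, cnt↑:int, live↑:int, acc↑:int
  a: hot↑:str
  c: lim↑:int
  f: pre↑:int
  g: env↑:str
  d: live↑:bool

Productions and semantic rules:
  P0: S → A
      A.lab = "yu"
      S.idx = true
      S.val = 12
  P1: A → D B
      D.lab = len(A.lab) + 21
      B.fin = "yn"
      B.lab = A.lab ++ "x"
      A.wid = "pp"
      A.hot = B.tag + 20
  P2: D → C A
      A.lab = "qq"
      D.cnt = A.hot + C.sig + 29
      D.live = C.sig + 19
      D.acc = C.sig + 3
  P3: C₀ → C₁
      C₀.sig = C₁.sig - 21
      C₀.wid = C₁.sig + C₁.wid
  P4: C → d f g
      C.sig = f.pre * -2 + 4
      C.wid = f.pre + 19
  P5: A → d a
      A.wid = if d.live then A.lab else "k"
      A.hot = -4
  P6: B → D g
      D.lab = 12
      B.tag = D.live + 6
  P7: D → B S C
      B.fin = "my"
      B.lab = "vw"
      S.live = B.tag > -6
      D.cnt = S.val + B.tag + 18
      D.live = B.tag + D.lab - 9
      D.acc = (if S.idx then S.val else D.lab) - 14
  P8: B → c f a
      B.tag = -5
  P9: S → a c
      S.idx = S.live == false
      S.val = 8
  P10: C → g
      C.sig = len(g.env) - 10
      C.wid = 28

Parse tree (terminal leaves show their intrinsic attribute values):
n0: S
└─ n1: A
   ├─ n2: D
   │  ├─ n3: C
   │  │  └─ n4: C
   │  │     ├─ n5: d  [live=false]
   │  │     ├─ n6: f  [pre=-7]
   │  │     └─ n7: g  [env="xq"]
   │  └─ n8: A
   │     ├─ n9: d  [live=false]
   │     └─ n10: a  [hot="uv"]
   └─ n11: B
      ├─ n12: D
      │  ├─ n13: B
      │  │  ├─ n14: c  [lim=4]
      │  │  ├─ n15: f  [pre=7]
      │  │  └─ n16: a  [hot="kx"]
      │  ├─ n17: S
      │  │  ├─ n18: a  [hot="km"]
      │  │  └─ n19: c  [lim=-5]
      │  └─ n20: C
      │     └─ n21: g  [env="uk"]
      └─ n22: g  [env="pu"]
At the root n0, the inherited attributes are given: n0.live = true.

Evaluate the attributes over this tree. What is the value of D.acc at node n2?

1. n0.live = true  [given at root]
2. n1.lab = "yu"  ["yu"]
3. n2.lab = 23  [len(A.lab) + 21]
4. n5.live = false  [terminal]
5. n6.pre = -7  [terminal]
6. n7.env = "xq"  [terminal]
7. n4.sig = 18  [f.pre * -2 + 4]
8. n4.wid = 12  [f.pre + 19]
9. n3.sig = -3  [C₁.sig - 21]
10. n3.wid = 30  [C₁.sig + C₁.wid]
11. n8.lab = "qq"  ["qq"]
12. n9.live = false  [terminal]
13. n10.hot = "uv"  [terminal]
14. n8.wid = "k"  [if d.live then A.lab else "k"]
15. n8.hot = -4  [-4]
16. n2.cnt = 22  [A.hot + C.sig + 29]
17. n2.live = 16  [C.sig + 19]
18. n2.acc = 0  [C.sig + 3]
19. n11.fin = "yn"  ["yn"]
20. n11.lab = "yux"  [A.lab ++ "x"]
21. n12.lab = 12  [12]
22. n13.fin = "my"  ["my"]
23. n13.lab = "vw"  ["vw"]
24. n14.lim = 4  [terminal]
25. n15.pre = 7  [terminal]
26. n16.hot = "kx"  [terminal]
27. n13.tag = -5  [-5]
28. n17.live = true  [B.tag > -6]
29. n18.hot = "km"  [terminal]
30. n19.lim = -5  [terminal]
31. n17.idx = false  [S.live == false]
32. n17.val = 8  [8]
33. n21.env = "uk"  [terminal]
34. n20.sig = -8  [len(g.env) - 10]
35. n20.wid = 28  [28]
36. n12.cnt = 21  [S.val + B.tag + 18]
37. n12.live = -2  [B.tag + D.lab - 9]
38. n12.acc = -2  [(if S.idx then S.val else D.lab) - 14]
39. n22.env = "pu"  [terminal]
40. n11.tag = 4  [D.live + 6]
41. n1.wid = "pp"  ["pp"]
42. n1.hot = 24  [B.tag + 20]
43. n0.idx = true  [true]
44. n0.val = 12  [12]

0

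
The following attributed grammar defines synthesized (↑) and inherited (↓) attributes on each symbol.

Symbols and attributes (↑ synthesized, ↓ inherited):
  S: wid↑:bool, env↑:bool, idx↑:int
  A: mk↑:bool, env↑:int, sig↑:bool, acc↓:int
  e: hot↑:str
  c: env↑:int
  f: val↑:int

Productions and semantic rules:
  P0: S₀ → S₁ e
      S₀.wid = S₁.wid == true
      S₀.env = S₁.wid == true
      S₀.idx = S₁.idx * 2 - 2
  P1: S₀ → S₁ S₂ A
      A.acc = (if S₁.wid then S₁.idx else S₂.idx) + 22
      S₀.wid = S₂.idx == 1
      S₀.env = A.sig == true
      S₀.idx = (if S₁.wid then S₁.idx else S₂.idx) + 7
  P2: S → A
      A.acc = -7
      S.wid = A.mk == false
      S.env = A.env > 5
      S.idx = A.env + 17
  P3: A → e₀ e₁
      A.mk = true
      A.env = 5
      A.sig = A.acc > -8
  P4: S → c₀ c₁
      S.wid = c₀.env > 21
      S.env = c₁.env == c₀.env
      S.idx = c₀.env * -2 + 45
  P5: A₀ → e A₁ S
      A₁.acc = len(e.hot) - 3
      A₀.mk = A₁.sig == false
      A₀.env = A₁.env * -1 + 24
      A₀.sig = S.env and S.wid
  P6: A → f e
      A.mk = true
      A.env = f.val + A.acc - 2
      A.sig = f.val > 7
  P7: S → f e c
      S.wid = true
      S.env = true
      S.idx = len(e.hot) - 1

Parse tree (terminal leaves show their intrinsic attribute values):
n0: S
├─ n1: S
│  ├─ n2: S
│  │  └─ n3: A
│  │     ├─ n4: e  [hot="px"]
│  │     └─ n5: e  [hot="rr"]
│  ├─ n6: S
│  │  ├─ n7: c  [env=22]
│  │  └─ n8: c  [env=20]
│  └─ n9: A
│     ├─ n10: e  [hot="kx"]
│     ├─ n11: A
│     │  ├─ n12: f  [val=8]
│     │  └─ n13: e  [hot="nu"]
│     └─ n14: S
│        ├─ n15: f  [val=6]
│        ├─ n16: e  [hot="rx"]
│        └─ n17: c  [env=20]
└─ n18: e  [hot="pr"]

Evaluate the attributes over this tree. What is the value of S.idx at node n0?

14

1. n3.acc = -7  [-7]
2. n4.hot = "px"  [terminal]
3. n5.hot = "rr"  [terminal]
4. n3.mk = true  [true]
5. n3.env = 5  [5]
6. n3.sig = true  [A.acc > -8]
7. n2.wid = false  [A.mk == false]
8. n2.env = false  [A.env > 5]
9. n2.idx = 22  [A.env + 17]
10. n7.env = 22  [terminal]
11. n8.env = 20  [terminal]
12. n6.wid = true  [c₀.env > 21]
13. n6.env = false  [c₁.env == c₀.env]
14. n6.idx = 1  [c₀.env * -2 + 45]
15. n9.acc = 23  [(if S₁.wid then S₁.idx else S₂.idx) + 22]
16. n10.hot = "kx"  [terminal]
17. n11.acc = -1  [len(e.hot) - 3]
18. n12.val = 8  [terminal]
19. n13.hot = "nu"  [terminal]
20. n11.mk = true  [true]
21. n11.env = 5  [f.val + A.acc - 2]
22. n11.sig = true  [f.val > 7]
23. n15.val = 6  [terminal]
24. n16.hot = "rx"  [terminal]
25. n17.env = 20  [terminal]
26. n14.wid = true  [true]
27. n14.env = true  [true]
28. n14.idx = 1  [len(e.hot) - 1]
29. n9.mk = false  [A₁.sig == false]
30. n9.env = 19  [A₁.env * -1 + 24]
31. n9.sig = true  [S.env and S.wid]
32. n1.wid = true  [S₂.idx == 1]
33. n1.env = true  [A.sig == true]
34. n1.idx = 8  [(if S₁.wid then S₁.idx else S₂.idx) + 7]
35. n18.hot = "pr"  [terminal]
36. n0.wid = true  [S₁.wid == true]
37. n0.env = true  [S₁.wid == true]
38. n0.idx = 14  [S₁.idx * 2 - 2]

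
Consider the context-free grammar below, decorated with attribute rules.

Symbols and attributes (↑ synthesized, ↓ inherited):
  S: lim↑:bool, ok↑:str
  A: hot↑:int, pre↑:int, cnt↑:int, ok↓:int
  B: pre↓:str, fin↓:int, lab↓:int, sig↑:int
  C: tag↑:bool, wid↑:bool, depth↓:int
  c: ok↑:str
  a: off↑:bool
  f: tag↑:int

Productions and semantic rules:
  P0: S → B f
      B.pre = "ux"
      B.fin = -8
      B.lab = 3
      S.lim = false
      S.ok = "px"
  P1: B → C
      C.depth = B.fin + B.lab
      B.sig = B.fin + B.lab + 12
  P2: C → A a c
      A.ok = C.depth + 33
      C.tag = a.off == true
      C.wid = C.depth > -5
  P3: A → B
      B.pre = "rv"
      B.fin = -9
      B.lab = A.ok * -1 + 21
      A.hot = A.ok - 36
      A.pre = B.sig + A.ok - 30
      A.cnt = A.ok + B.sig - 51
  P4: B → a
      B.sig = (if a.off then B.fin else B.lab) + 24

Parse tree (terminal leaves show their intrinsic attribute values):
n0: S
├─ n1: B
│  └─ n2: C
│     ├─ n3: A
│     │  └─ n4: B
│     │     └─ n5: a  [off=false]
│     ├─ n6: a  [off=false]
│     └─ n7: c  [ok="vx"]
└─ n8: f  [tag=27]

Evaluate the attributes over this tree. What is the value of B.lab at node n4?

1. n1.pre = "ux"  ["ux"]
2. n1.fin = -8  [-8]
3. n1.lab = 3  [3]
4. n2.depth = -5  [B.fin + B.lab]
5. n3.ok = 28  [C.depth + 33]
6. n4.pre = "rv"  ["rv"]
7. n4.fin = -9  [-9]
8. n4.lab = -7  [A.ok * -1 + 21]
9. n5.off = false  [terminal]
10. n4.sig = 17  [(if a.off then B.fin else B.lab) + 24]
11. n3.hot = -8  [A.ok - 36]
12. n3.pre = 15  [B.sig + A.ok - 30]
13. n3.cnt = -6  [A.ok + B.sig - 51]
14. n6.off = false  [terminal]
15. n7.ok = "vx"  [terminal]
16. n2.tag = false  [a.off == true]
17. n2.wid = false  [C.depth > -5]
18. n1.sig = 7  [B.fin + B.lab + 12]
19. n8.tag = 27  [terminal]
20. n0.lim = false  [false]
21. n0.ok = "px"  ["px"]

-7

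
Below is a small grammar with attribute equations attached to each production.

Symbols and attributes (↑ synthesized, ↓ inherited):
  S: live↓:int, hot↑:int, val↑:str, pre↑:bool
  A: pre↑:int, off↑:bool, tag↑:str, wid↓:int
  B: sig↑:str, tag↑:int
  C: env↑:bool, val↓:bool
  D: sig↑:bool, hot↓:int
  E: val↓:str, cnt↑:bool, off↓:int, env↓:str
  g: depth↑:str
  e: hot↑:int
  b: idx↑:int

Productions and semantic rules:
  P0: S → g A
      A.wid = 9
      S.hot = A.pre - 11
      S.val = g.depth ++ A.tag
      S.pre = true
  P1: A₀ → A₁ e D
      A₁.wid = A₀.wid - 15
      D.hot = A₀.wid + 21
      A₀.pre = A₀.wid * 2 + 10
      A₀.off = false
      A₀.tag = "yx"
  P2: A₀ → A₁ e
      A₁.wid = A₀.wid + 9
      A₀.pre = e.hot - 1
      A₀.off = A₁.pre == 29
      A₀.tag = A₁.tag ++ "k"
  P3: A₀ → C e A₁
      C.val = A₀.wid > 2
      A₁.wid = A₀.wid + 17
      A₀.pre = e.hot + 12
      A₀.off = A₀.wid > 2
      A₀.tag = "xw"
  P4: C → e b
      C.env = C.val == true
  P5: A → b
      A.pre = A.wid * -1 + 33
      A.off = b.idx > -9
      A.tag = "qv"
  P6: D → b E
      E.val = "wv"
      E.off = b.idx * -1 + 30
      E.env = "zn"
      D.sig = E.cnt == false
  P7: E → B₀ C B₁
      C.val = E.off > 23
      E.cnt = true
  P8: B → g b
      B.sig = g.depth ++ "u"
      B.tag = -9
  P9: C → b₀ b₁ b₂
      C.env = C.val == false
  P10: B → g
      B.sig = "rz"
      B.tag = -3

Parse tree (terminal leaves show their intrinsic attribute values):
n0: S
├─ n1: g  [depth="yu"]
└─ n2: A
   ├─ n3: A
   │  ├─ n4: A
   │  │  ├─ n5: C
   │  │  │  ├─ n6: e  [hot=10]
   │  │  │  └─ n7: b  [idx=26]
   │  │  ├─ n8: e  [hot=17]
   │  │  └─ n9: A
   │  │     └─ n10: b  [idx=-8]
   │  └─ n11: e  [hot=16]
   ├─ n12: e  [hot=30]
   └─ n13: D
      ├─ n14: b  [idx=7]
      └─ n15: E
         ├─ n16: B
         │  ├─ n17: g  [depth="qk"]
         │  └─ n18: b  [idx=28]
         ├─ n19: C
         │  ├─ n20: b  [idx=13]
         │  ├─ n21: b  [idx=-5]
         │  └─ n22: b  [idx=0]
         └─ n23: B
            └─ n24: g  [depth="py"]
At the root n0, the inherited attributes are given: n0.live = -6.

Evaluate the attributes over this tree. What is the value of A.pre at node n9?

1. n0.live = -6  [given at root]
2. n1.depth = "yu"  [terminal]
3. n2.wid = 9  [9]
4. n3.wid = -6  [A₀.wid - 15]
5. n4.wid = 3  [A₀.wid + 9]
6. n5.val = true  [A₀.wid > 2]
7. n6.hot = 10  [terminal]
8. n7.idx = 26  [terminal]
9. n5.env = true  [C.val == true]
10. n8.hot = 17  [terminal]
11. n9.wid = 20  [A₀.wid + 17]
12. n10.idx = -8  [terminal]
13. n9.pre = 13  [A.wid * -1 + 33]
14. n9.off = true  [b.idx > -9]
15. n9.tag = "qv"  ["qv"]
16. n4.pre = 29  [e.hot + 12]
17. n4.off = true  [A₀.wid > 2]
18. n4.tag = "xw"  ["xw"]
19. n11.hot = 16  [terminal]
20. n3.pre = 15  [e.hot - 1]
21. n3.off = true  [A₁.pre == 29]
22. n3.tag = "xwk"  [A₁.tag ++ "k"]
23. n12.hot = 30  [terminal]
24. n13.hot = 30  [A₀.wid + 21]
25. n14.idx = 7  [terminal]
26. n15.val = "wv"  ["wv"]
27. n15.off = 23  [b.idx * -1 + 30]
28. n15.env = "zn"  ["zn"]
29. n17.depth = "qk"  [terminal]
30. n18.idx = 28  [terminal]
31. n16.sig = "qku"  [g.depth ++ "u"]
32. n16.tag = -9  [-9]
33. n19.val = false  [E.off > 23]
34. n20.idx = 13  [terminal]
35. n21.idx = -5  [terminal]
36. n22.idx = 0  [terminal]
37. n19.env = true  [C.val == false]
38. n24.depth = "py"  [terminal]
39. n23.sig = "rz"  ["rz"]
40. n23.tag = -3  [-3]
41. n15.cnt = true  [true]
42. n13.sig = false  [E.cnt == false]
43. n2.pre = 28  [A₀.wid * 2 + 10]
44. n2.off = false  [false]
45. n2.tag = "yx"  ["yx"]
46. n0.hot = 17  [A.pre - 11]
47. n0.val = "yuyx"  [g.depth ++ A.tag]
48. n0.pre = true  [true]

13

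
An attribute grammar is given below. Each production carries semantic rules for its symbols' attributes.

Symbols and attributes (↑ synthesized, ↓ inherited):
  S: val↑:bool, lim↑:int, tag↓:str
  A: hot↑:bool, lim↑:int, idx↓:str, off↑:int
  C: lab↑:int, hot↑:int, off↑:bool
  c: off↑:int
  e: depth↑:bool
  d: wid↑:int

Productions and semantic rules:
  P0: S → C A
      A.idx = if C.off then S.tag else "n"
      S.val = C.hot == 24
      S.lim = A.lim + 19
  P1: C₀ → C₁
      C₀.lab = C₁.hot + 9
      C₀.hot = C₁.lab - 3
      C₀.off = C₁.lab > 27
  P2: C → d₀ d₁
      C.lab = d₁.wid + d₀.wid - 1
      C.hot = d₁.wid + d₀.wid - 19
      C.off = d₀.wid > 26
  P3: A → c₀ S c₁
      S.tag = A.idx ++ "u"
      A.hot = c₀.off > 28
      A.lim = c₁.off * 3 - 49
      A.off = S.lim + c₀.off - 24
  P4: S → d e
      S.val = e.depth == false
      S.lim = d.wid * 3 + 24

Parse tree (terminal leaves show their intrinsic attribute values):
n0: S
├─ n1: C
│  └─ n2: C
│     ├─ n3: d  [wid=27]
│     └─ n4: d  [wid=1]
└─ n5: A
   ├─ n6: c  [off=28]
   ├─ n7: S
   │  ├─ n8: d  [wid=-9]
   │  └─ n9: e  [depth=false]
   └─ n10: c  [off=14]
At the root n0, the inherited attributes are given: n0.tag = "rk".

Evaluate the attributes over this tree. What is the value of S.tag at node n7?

1. n0.tag = "rk"  [given at root]
2. n3.wid = 27  [terminal]
3. n4.wid = 1  [terminal]
4. n2.lab = 27  [d₁.wid + d₀.wid - 1]
5. n2.hot = 9  [d₁.wid + d₀.wid - 19]
6. n2.off = true  [d₀.wid > 26]
7. n1.lab = 18  [C₁.hot + 9]
8. n1.hot = 24  [C₁.lab - 3]
9. n1.off = false  [C₁.lab > 27]
10. n5.idx = "n"  [if C.off then S.tag else "n"]
11. n6.off = 28  [terminal]
12. n7.tag = "nu"  [A.idx ++ "u"]
13. n8.wid = -9  [terminal]
14. n9.depth = false  [terminal]
15. n7.val = true  [e.depth == false]
16. n7.lim = -3  [d.wid * 3 + 24]
17. n10.off = 14  [terminal]
18. n5.hot = false  [c₀.off > 28]
19. n5.lim = -7  [c₁.off * 3 - 49]
20. n5.off = 1  [S.lim + c₀.off - 24]
21. n0.val = true  [C.hot == 24]
22. n0.lim = 12  [A.lim + 19]

"nu"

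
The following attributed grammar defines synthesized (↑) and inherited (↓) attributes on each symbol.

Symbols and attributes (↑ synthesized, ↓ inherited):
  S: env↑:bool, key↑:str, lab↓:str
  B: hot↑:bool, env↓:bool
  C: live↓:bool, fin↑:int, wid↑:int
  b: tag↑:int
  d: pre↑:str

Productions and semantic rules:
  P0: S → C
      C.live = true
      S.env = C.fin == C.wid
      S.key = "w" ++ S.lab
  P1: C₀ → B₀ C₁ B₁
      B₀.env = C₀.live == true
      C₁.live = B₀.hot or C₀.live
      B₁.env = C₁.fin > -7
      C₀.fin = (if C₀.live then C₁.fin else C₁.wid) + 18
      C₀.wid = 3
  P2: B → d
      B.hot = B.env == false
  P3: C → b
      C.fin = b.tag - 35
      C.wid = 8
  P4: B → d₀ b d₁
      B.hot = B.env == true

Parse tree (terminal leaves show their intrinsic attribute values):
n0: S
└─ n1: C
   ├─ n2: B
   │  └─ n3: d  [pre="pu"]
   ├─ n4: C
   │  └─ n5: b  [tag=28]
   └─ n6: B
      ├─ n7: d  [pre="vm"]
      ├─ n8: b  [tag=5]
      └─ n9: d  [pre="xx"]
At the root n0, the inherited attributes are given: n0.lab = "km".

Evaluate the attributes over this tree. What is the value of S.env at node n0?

1. n0.lab = "km"  [given at root]
2. n1.live = true  [true]
3. n2.env = true  [C₀.live == true]
4. n3.pre = "pu"  [terminal]
5. n2.hot = false  [B.env == false]
6. n4.live = true  [B₀.hot or C₀.live]
7. n5.tag = 28  [terminal]
8. n4.fin = -7  [b.tag - 35]
9. n4.wid = 8  [8]
10. n6.env = false  [C₁.fin > -7]
11. n7.pre = "vm"  [terminal]
12. n8.tag = 5  [terminal]
13. n9.pre = "xx"  [terminal]
14. n6.hot = false  [B.env == true]
15. n1.fin = 11  [(if C₀.live then C₁.fin else C₁.wid) + 18]
16. n1.wid = 3  [3]
17. n0.env = false  [C.fin == C.wid]
18. n0.key = "wkm"  ["w" ++ S.lab]

false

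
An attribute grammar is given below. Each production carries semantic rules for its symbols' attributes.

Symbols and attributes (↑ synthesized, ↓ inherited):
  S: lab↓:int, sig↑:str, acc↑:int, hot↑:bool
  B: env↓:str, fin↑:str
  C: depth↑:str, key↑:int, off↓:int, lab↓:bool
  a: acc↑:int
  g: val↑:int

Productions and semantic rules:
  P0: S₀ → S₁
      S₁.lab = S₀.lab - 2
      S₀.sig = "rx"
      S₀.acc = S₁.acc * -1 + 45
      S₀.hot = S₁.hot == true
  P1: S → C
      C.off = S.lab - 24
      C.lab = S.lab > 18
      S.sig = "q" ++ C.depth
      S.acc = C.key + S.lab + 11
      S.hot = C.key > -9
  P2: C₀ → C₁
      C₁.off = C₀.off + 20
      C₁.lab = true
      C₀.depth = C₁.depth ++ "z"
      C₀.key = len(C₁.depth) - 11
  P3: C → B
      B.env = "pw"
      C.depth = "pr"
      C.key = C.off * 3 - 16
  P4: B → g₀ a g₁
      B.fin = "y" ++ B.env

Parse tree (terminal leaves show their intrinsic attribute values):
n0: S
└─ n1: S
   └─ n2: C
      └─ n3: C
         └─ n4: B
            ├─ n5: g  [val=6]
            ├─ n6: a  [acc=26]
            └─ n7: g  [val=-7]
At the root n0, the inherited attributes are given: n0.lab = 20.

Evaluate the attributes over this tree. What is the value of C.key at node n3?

1. n0.lab = 20  [given at root]
2. n1.lab = 18  [S₀.lab - 2]
3. n2.off = -6  [S.lab - 24]
4. n2.lab = false  [S.lab > 18]
5. n3.off = 14  [C₀.off + 20]
6. n3.lab = true  [true]
7. n4.env = "pw"  ["pw"]
8. n5.val = 6  [terminal]
9. n6.acc = 26  [terminal]
10. n7.val = -7  [terminal]
11. n4.fin = "ypw"  ["y" ++ B.env]
12. n3.depth = "pr"  ["pr"]
13. n3.key = 26  [C.off * 3 - 16]
14. n2.depth = "prz"  [C₁.depth ++ "z"]
15. n2.key = -9  [len(C₁.depth) - 11]
16. n1.sig = "qprz"  ["q" ++ C.depth]
17. n1.acc = 20  [C.key + S.lab + 11]
18. n1.hot = false  [C.key > -9]
19. n0.sig = "rx"  ["rx"]
20. n0.acc = 25  [S₁.acc * -1 + 45]
21. n0.hot = false  [S₁.hot == true]

26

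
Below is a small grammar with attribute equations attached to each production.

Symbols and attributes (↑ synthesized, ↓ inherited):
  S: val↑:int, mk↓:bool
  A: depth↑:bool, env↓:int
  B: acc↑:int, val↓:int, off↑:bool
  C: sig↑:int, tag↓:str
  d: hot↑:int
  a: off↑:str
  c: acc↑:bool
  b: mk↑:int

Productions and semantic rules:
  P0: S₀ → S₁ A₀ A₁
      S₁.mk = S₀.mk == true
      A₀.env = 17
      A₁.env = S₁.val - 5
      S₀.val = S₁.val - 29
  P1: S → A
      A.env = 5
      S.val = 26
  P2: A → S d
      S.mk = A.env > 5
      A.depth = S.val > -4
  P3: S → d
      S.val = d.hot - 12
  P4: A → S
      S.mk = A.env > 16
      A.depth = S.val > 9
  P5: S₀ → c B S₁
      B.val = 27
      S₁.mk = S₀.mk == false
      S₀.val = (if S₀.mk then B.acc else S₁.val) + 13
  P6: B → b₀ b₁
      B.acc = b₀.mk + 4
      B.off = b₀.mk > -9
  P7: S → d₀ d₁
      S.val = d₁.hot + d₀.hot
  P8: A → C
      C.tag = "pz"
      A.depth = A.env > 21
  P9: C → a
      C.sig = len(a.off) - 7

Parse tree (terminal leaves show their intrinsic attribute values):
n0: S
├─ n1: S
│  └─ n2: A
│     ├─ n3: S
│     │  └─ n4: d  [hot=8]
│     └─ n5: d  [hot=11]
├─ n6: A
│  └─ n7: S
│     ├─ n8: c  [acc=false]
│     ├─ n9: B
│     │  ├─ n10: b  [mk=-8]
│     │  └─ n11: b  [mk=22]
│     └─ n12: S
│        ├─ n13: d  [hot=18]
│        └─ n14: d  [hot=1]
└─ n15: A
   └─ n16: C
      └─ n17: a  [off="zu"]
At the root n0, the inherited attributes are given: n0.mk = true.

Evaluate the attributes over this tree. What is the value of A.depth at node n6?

false

1. n0.mk = true  [given at root]
2. n1.mk = true  [S₀.mk == true]
3. n2.env = 5  [5]
4. n3.mk = false  [A.env > 5]
5. n4.hot = 8  [terminal]
6. n3.val = -4  [d.hot - 12]
7. n5.hot = 11  [terminal]
8. n2.depth = false  [S.val > -4]
9. n1.val = 26  [26]
10. n6.env = 17  [17]
11. n7.mk = true  [A.env > 16]
12. n8.acc = false  [terminal]
13. n9.val = 27  [27]
14. n10.mk = -8  [terminal]
15. n11.mk = 22  [terminal]
16. n9.acc = -4  [b₀.mk + 4]
17. n9.off = true  [b₀.mk > -9]
18. n12.mk = false  [S₀.mk == false]
19. n13.hot = 18  [terminal]
20. n14.hot = 1  [terminal]
21. n12.val = 19  [d₁.hot + d₀.hot]
22. n7.val = 9  [(if S₀.mk then B.acc else S₁.val) + 13]
23. n6.depth = false  [S.val > 9]
24. n15.env = 21  [S₁.val - 5]
25. n16.tag = "pz"  ["pz"]
26. n17.off = "zu"  [terminal]
27. n16.sig = -5  [len(a.off) - 7]
28. n15.depth = false  [A.env > 21]
29. n0.val = -3  [S₁.val - 29]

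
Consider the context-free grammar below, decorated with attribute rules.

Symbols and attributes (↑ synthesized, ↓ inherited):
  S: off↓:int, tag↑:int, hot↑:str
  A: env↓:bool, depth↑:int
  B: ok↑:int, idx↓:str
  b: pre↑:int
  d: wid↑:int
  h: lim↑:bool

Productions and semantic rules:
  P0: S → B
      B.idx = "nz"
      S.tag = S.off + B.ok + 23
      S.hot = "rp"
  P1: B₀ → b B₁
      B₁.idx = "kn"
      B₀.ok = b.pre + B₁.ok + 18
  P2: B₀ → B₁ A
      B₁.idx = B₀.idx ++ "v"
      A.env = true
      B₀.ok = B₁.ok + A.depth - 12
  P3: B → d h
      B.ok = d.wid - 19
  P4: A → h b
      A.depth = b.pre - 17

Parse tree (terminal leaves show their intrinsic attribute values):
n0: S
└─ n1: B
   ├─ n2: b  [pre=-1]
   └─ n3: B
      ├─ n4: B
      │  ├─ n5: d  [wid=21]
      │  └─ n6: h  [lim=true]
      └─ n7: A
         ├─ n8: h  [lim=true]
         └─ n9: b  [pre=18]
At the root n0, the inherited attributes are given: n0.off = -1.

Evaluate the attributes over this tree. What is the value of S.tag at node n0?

1. n0.off = -1  [given at root]
2. n1.idx = "nz"  ["nz"]
3. n2.pre = -1  [terminal]
4. n3.idx = "kn"  ["kn"]
5. n4.idx = "knv"  [B₀.idx ++ "v"]
6. n5.wid = 21  [terminal]
7. n6.lim = true  [terminal]
8. n4.ok = 2  [d.wid - 19]
9. n7.env = true  [true]
10. n8.lim = true  [terminal]
11. n9.pre = 18  [terminal]
12. n7.depth = 1  [b.pre - 17]
13. n3.ok = -9  [B₁.ok + A.depth - 12]
14. n1.ok = 8  [b.pre + B₁.ok + 18]
15. n0.tag = 30  [S.off + B.ok + 23]
16. n0.hot = "rp"  ["rp"]

30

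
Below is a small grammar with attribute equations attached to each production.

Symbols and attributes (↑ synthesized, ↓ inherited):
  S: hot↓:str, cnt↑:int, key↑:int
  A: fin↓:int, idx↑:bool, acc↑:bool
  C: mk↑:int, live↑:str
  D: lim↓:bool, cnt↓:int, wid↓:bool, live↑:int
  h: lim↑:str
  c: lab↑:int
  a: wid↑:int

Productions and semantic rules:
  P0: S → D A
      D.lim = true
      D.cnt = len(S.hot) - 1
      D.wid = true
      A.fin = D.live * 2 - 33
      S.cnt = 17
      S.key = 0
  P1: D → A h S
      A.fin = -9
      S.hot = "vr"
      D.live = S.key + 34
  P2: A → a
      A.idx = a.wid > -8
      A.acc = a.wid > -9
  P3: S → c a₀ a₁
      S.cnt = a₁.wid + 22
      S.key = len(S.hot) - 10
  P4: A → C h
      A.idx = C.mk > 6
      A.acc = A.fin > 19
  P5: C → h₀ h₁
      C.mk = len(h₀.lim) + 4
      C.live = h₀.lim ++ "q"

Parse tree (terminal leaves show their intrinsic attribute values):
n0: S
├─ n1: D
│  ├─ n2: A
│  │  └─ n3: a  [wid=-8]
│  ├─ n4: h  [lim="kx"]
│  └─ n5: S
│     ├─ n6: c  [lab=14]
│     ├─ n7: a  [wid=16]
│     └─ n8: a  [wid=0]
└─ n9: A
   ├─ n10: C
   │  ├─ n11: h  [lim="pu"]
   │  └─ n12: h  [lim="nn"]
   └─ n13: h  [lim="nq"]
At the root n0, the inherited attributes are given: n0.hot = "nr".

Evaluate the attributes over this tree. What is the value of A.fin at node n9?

19

1. n0.hot = "nr"  [given at root]
2. n1.lim = true  [true]
3. n1.cnt = 1  [len(S.hot) - 1]
4. n1.wid = true  [true]
5. n2.fin = -9  [-9]
6. n3.wid = -8  [terminal]
7. n2.idx = false  [a.wid > -8]
8. n2.acc = true  [a.wid > -9]
9. n4.lim = "kx"  [terminal]
10. n5.hot = "vr"  ["vr"]
11. n6.lab = 14  [terminal]
12. n7.wid = 16  [terminal]
13. n8.wid = 0  [terminal]
14. n5.cnt = 22  [a₁.wid + 22]
15. n5.key = -8  [len(S.hot) - 10]
16. n1.live = 26  [S.key + 34]
17. n9.fin = 19  [D.live * 2 - 33]
18. n11.lim = "pu"  [terminal]
19. n12.lim = "nn"  [terminal]
20. n10.mk = 6  [len(h₀.lim) + 4]
21. n10.live = "puq"  [h₀.lim ++ "q"]
22. n13.lim = "nq"  [terminal]
23. n9.idx = false  [C.mk > 6]
24. n9.acc = false  [A.fin > 19]
25. n0.cnt = 17  [17]
26. n0.key = 0  [0]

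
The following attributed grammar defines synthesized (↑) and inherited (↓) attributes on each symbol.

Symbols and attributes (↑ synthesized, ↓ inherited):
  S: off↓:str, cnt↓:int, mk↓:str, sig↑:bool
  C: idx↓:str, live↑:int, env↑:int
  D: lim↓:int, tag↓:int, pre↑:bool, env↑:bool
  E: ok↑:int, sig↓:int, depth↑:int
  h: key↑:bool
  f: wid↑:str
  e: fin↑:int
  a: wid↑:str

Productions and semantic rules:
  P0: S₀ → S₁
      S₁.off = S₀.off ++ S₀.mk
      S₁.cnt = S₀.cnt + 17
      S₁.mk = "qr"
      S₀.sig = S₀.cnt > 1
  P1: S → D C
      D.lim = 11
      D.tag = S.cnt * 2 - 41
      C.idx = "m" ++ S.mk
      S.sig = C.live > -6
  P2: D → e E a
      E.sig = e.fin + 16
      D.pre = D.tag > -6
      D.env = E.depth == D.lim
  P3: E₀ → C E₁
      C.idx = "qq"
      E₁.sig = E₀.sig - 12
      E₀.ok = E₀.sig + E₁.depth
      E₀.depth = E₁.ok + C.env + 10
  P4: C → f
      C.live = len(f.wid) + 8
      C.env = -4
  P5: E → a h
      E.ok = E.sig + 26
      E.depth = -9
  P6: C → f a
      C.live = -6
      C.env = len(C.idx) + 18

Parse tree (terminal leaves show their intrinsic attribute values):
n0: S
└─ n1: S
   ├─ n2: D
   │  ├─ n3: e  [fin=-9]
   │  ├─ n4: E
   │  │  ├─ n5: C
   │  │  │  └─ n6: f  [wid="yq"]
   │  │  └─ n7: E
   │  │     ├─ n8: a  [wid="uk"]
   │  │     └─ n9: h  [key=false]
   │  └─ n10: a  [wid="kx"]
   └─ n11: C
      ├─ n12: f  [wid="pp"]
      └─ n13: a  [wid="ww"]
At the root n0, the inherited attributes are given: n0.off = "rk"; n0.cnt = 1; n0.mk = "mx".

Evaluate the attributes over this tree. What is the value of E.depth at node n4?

1. n0.off = "rk"  [given at root]
2. n0.cnt = 1  [given at root]
3. n0.mk = "mx"  [given at root]
4. n1.off = "rkmx"  [S₀.off ++ S₀.mk]
5. n1.cnt = 18  [S₀.cnt + 17]
6. n1.mk = "qr"  ["qr"]
7. n2.lim = 11  [11]
8. n2.tag = -5  [S.cnt * 2 - 41]
9. n3.fin = -9  [terminal]
10. n4.sig = 7  [e.fin + 16]
11. n5.idx = "qq"  ["qq"]
12. n6.wid = "yq"  [terminal]
13. n5.live = 10  [len(f.wid) + 8]
14. n5.env = -4  [-4]
15. n7.sig = -5  [E₀.sig - 12]
16. n8.wid = "uk"  [terminal]
17. n9.key = false  [terminal]
18. n7.ok = 21  [E.sig + 26]
19. n7.depth = -9  [-9]
20. n4.ok = -2  [E₀.sig + E₁.depth]
21. n4.depth = 27  [E₁.ok + C.env + 10]
22. n10.wid = "kx"  [terminal]
23. n2.pre = true  [D.tag > -6]
24. n2.env = false  [E.depth == D.lim]
25. n11.idx = "mqr"  ["m" ++ S.mk]
26. n12.wid = "pp"  [terminal]
27. n13.wid = "ww"  [terminal]
28. n11.live = -6  [-6]
29. n11.env = 21  [len(C.idx) + 18]
30. n1.sig = false  [C.live > -6]
31. n0.sig = false  [S₀.cnt > 1]

27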